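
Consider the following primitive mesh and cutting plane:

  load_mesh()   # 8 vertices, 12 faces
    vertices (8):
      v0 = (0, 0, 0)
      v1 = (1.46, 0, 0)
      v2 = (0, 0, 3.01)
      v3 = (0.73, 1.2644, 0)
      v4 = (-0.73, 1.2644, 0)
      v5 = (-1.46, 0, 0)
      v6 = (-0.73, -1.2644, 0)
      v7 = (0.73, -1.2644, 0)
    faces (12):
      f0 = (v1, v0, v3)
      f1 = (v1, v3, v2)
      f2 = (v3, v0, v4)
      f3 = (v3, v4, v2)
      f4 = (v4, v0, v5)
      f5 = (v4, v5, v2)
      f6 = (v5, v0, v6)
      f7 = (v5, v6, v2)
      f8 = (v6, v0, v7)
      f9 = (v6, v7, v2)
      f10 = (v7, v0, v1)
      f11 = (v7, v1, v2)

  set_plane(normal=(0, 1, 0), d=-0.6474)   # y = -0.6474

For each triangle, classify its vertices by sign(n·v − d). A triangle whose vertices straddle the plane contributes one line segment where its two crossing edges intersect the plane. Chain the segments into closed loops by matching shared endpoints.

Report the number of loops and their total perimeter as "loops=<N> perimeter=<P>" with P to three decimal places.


Straddling triangles (6 of 12):
  (v5,v0,v6) [++-] → (-0.373776, -0.6474, 0)–(-1.08622, -0.6474, 0)  len=0.7124
  (v5,v6,v2) [+-+] → (-1.08622, -0.6474, 0)–(-0.373776, -0.6474, 1.46882)  len=1.6325
  (v6,v0,v7) [-+-] → (-0.373776, -0.6474, 0)–(0.373776, -0.6474, 0)  len=0.7476
  (v6,v7,v2) [--+] → (0.373776, -0.6474, 1.46882)–(-0.373776, -0.6474, 1.46882)  len=0.7476
  (v7,v0,v1) [-++] → (0.373776, -0.6474, 0)–(1.08622, -0.6474, 0)  len=0.7124
  (v7,v1,v2) [-++] → (1.08622, -0.6474, 0)–(0.373776, -0.6474, 1.46882)  len=1.6325

Chained into 1 loop(s):
  loop 1: 6 segments, perimeter = 6.1850
Total perimeter = 6.185

loops=1 perimeter=6.185


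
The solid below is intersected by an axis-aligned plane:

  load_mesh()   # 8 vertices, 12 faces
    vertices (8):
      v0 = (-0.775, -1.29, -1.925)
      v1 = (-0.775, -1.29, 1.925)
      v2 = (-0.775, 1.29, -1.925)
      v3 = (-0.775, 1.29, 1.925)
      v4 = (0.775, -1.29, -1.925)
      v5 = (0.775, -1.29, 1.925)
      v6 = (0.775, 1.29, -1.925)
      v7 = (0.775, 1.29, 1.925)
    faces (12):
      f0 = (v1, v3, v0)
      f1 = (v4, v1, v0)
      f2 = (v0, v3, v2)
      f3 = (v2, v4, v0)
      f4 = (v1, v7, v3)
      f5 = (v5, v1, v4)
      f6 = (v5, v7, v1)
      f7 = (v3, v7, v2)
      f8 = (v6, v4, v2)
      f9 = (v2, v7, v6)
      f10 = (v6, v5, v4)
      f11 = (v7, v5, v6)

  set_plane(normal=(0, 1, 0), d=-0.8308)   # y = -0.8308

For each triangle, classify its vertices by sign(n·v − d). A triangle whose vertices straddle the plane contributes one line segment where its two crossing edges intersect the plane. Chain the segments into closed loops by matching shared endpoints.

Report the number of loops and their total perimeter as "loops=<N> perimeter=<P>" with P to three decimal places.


loops=1 perimeter=10.800

Straddling triangles (8 of 12):
  (v1,v3,v0) [-+-] → (-0.775, -0.8308, 1.925)–(-0.775, -0.8308, -1.23976)  len=3.1648
  (v0,v3,v2) [-++] → (-0.775, -0.8308, -1.23976)–(-0.775, -0.8308, -1.925)  len=0.6852
  (v2,v4,v0) [+--] → (0.499124, -0.8308, -1.925)–(-0.775, -0.8308, -1.925)  len=1.2741
  (v1,v7,v3) [-++] → (-0.499124, -0.8308, 1.925)–(-0.775, -0.8308, 1.925)  len=0.2759
  (v5,v7,v1) [-+-] → (0.775, -0.8308, 1.925)–(-0.499124, -0.8308, 1.925)  len=1.2741
  (v6,v4,v2) [+-+] → (0.775, -0.8308, -1.925)–(0.499124, -0.8308, -1.925)  len=0.2759
  (v6,v5,v4) [+--] → (0.775, -0.8308, 1.23976)–(0.775, -0.8308, -1.925)  len=3.1648
  (v7,v5,v6) [+-+] → (0.775, -0.8308, 1.925)–(0.775, -0.8308, 1.23976)  len=0.6852

Chained into 1 loop(s):
  loop 1: 8 segments, perimeter = 10.8000
Total perimeter = 10.800


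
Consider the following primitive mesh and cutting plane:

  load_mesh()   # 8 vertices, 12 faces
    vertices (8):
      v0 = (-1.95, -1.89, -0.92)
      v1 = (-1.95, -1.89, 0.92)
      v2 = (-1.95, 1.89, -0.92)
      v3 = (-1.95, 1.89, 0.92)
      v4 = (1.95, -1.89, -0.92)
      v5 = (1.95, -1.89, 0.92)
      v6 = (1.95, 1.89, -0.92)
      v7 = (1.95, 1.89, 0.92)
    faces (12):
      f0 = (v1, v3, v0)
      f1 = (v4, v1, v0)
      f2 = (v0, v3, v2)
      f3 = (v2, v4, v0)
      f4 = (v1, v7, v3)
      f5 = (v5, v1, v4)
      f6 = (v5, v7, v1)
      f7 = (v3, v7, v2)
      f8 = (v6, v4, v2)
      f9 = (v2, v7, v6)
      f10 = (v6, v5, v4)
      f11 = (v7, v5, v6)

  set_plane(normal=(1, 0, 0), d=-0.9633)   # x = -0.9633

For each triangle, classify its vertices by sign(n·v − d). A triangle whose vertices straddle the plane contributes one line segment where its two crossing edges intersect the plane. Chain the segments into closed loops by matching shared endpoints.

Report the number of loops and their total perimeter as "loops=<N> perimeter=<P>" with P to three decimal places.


loops=1 perimeter=11.240

Straddling triangles (8 of 12):
  (v4,v1,v0) [+--] → (-0.9633, -1.89, 0.45448)–(-0.9633, -1.89, -0.92)  len=1.3745
  (v2,v4,v0) [-+-] → (-0.9633, 0.93366, -0.92)–(-0.9633, -1.89, -0.92)  len=2.8237
  (v1,v7,v3) [-+-] → (-0.9633, -0.93366, 0.92)–(-0.9633, 1.89, 0.92)  len=2.8237
  (v5,v1,v4) [+-+] → (-0.9633, -1.89, 0.92)–(-0.9633, -1.89, 0.45448)  len=0.4655
  (v5,v7,v1) [++-] → (-0.9633, -0.93366, 0.92)–(-0.9633, -1.89, 0.92)  len=0.9563
  (v3,v7,v2) [-+-] → (-0.9633, 1.89, 0.92)–(-0.9633, 1.89, -0.45448)  len=1.3745
  (v6,v4,v2) [++-] → (-0.9633, 0.93366, -0.92)–(-0.9633, 1.89, -0.92)  len=0.9563
  (v2,v7,v6) [-++] → (-0.9633, 1.89, -0.45448)–(-0.9633, 1.89, -0.92)  len=0.4655

Chained into 1 loop(s):
  loop 1: 8 segments, perimeter = 11.2400
Total perimeter = 11.240


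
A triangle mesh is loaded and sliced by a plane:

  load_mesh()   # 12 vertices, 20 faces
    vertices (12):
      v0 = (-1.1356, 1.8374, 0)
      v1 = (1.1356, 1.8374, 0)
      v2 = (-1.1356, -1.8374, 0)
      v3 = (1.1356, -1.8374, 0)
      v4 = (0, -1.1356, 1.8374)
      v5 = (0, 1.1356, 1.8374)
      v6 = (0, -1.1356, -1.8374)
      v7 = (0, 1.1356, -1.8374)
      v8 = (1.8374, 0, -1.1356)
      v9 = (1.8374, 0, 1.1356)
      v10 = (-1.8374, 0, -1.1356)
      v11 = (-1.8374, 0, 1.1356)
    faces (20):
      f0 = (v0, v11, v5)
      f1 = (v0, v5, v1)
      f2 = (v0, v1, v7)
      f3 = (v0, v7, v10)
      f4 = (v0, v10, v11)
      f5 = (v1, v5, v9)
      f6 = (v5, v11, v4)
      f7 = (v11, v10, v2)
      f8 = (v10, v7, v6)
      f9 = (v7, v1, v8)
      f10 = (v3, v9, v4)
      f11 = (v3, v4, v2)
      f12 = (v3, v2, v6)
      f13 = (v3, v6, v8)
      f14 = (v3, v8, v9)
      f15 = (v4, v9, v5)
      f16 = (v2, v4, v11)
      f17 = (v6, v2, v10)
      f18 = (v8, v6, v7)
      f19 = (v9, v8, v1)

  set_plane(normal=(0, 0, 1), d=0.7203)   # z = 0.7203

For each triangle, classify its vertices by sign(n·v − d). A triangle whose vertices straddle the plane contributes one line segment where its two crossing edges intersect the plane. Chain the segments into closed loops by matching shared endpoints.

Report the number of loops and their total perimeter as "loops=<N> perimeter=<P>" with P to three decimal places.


Straddling triangles (10 of 20):
  (v0,v11,v5) [-++] → (-1.58074, 0.671955, 0.7203)–(-0.690421, 1.56228, 0.7203)  len=1.2591
  (v0,v5,v1) [-+-] → (-0.690421, 1.56228, 0.7203)–(0.690421, 1.56228, 0.7203)  len=1.3808
  (v0,v10,v11) [--+] → (-1.8374, 0, 0.7203)–(-1.58074, 0.671955, 0.7203)  len=0.7193
  (v1,v5,v9) [-++] → (0.690421, 1.56228, 0.7203)–(1.58074, 0.671955, 0.7203)  len=1.2591
  (v11,v10,v2) [+--] → (-1.8374, 0, 0.7203)–(-1.58074, -0.671955, 0.7203)  len=0.7193
  (v3,v9,v4) [-++] → (1.58074, -0.671955, 0.7203)–(0.690421, -1.56228, 0.7203)  len=1.2591
  (v3,v4,v2) [-+-] → (0.690421, -1.56228, 0.7203)–(-0.690421, -1.56228, 0.7203)  len=1.3808
  (v3,v8,v9) [--+] → (1.8374, 0, 0.7203)–(1.58074, -0.671955, 0.7203)  len=0.7193
  (v2,v4,v11) [-++] → (-0.690421, -1.56228, 0.7203)–(-1.58074, -0.671955, 0.7203)  len=1.2591
  (v9,v8,v1) [+--] → (1.8374, 0, 0.7203)–(1.58074, 0.671955, 0.7203)  len=0.7193

Chained into 1 loop(s):
  loop 1: 10 segments, perimeter = 10.6753
Total perimeter = 10.675

loops=1 perimeter=10.675


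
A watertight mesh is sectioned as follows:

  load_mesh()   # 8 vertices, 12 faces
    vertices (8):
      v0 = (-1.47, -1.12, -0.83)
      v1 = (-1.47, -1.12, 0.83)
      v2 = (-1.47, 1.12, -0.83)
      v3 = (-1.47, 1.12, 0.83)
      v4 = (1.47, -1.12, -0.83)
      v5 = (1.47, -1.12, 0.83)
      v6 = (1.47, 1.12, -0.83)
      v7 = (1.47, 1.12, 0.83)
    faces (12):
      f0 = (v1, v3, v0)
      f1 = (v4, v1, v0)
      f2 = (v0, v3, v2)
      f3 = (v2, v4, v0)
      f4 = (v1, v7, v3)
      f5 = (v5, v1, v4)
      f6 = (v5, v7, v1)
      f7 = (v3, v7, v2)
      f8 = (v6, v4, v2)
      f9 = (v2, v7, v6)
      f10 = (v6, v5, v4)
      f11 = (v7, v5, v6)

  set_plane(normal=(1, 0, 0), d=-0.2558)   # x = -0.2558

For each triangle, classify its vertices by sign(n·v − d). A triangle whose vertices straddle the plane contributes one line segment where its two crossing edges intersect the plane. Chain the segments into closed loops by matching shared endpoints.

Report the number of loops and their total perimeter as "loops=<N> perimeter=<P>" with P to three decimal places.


loops=1 perimeter=7.800

Straddling triangles (8 of 12):
  (v4,v1,v0) [+--] → (-0.2558, -1.12, 0.144431)–(-0.2558, -1.12, -0.83)  len=0.9744
  (v2,v4,v0) [-+-] → (-0.2558, 0.194895, -0.83)–(-0.2558, -1.12, -0.83)  len=1.3149
  (v1,v7,v3) [-+-] → (-0.2558, -0.194895, 0.83)–(-0.2558, 1.12, 0.83)  len=1.3149
  (v5,v1,v4) [+-+] → (-0.2558, -1.12, 0.83)–(-0.2558, -1.12, 0.144431)  len=0.6856
  (v5,v7,v1) [++-] → (-0.2558, -0.194895, 0.83)–(-0.2558, -1.12, 0.83)  len=0.9251
  (v3,v7,v2) [-+-] → (-0.2558, 1.12, 0.83)–(-0.2558, 1.12, -0.144431)  len=0.9744
  (v6,v4,v2) [++-] → (-0.2558, 0.194895, -0.83)–(-0.2558, 1.12, -0.83)  len=0.9251
  (v2,v7,v6) [-++] → (-0.2558, 1.12, -0.144431)–(-0.2558, 1.12, -0.83)  len=0.6856

Chained into 1 loop(s):
  loop 1: 8 segments, perimeter = 7.8000
Total perimeter = 7.800


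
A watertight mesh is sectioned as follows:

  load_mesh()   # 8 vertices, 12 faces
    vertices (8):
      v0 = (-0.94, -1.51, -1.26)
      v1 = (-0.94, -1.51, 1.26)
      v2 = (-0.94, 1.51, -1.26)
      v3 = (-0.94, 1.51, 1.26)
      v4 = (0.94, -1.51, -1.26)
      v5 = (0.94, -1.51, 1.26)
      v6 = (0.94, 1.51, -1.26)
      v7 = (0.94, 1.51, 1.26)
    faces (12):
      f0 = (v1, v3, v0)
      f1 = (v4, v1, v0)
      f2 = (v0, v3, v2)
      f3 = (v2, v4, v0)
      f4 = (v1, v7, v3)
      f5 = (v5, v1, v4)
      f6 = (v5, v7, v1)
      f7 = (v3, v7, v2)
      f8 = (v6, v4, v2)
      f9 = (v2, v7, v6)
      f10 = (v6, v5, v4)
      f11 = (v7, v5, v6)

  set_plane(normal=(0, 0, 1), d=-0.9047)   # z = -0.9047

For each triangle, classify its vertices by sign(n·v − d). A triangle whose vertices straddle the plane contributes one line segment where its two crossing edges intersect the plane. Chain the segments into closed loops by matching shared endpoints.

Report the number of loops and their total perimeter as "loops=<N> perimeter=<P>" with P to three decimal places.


loops=1 perimeter=9.800

Straddling triangles (8 of 12):
  (v1,v3,v0) [++-] → (-0.94, -1.0842, -0.9047)–(-0.94, -1.51, -0.9047)  len=0.4258
  (v4,v1,v0) [-+-] → (0.674935, -1.51, -0.9047)–(-0.94, -1.51, -0.9047)  len=1.6149
  (v0,v3,v2) [-+-] → (-0.94, -1.0842, -0.9047)–(-0.94, 1.51, -0.9047)  len=2.5942
  (v5,v1,v4) [++-] → (0.674935, -1.51, -0.9047)–(0.94, -1.51, -0.9047)  len=0.2651
  (v3,v7,v2) [++-] → (-0.674935, 1.51, -0.9047)–(-0.94, 1.51, -0.9047)  len=0.2651
  (v2,v7,v6) [-+-] → (-0.674935, 1.51, -0.9047)–(0.94, 1.51, -0.9047)  len=1.6149
  (v6,v5,v4) [-+-] → (0.94, 1.0842, -0.9047)–(0.94, -1.51, -0.9047)  len=2.5942
  (v7,v5,v6) [++-] → (0.94, 1.0842, -0.9047)–(0.94, 1.51, -0.9047)  len=0.4258

Chained into 1 loop(s):
  loop 1: 8 segments, perimeter = 9.8000
Total perimeter = 9.800


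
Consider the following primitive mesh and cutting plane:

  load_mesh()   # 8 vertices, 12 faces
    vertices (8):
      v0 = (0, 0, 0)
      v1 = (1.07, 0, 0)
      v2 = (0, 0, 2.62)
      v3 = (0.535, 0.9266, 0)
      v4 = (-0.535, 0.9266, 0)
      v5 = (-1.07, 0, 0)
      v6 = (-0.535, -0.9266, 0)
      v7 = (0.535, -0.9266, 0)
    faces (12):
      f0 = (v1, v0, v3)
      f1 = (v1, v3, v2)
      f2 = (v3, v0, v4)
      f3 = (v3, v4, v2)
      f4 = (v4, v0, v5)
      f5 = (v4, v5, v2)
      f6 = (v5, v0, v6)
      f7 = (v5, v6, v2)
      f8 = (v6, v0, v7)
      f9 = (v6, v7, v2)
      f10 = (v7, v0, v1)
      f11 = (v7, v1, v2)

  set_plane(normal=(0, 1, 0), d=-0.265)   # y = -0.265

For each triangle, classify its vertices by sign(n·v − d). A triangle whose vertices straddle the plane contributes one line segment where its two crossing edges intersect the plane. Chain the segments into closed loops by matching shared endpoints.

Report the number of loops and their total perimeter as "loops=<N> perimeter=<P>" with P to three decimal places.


loops=1 perimeter=6.181

Straddling triangles (6 of 12):
  (v5,v0,v6) [++-] → (-0.153006, -0.265, 0)–(-0.916994, -0.265, 0)  len=0.7640
  (v5,v6,v2) [+-+] → (-0.916994, -0.265, 0)–(-0.153006, -0.265, 1.8707)  len=2.0207
  (v6,v0,v7) [-+-] → (-0.153006, -0.265, 0)–(0.153006, -0.265, 0)  len=0.3060
  (v6,v7,v2) [--+] → (0.153006, -0.265, 1.8707)–(-0.153006, -0.265, 1.8707)  len=0.3060
  (v7,v0,v1) [-++] → (0.153006, -0.265, 0)–(0.916994, -0.265, 0)  len=0.7640
  (v7,v1,v2) [-++] → (0.916994, -0.265, 0)–(0.153006, -0.265, 1.8707)  len=2.0207

Chained into 1 loop(s):
  loop 1: 6 segments, perimeter = 6.1814
Total perimeter = 6.181


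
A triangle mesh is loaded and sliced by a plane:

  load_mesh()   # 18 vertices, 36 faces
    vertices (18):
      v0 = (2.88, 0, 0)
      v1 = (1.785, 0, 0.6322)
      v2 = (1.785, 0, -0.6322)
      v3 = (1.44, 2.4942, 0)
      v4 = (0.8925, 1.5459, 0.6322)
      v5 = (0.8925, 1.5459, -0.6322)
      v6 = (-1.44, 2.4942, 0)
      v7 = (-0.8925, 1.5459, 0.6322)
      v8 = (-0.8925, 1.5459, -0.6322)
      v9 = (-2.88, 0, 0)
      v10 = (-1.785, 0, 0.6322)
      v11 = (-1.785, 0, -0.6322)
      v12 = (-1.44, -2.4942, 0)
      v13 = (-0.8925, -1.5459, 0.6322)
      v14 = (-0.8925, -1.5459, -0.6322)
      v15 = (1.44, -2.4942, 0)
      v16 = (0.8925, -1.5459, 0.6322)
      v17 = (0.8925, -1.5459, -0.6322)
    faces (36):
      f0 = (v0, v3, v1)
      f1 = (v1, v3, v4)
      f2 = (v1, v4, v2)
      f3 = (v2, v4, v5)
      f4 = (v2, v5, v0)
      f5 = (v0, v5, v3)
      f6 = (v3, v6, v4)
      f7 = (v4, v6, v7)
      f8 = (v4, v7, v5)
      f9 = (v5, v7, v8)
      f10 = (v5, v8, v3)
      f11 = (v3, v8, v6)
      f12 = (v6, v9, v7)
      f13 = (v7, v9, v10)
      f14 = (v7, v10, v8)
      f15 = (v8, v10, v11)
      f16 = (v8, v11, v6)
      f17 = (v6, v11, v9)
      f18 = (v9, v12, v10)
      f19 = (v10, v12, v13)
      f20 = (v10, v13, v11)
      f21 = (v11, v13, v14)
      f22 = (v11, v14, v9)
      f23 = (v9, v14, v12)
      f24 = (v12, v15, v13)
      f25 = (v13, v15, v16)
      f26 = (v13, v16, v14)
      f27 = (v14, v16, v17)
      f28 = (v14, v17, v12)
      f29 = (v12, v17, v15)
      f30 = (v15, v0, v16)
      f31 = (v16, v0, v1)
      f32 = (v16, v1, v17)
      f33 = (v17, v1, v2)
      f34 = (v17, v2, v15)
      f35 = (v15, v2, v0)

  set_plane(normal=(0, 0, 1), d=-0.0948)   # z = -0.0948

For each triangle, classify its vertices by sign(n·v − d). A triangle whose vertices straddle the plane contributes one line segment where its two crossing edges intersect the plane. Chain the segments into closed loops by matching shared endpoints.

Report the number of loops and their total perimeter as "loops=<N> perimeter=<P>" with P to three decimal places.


loops=2 perimeter=27.005

Straddling triangles (24 of 36):
  (v1,v4,v2) [++-] → (1.40567, 0.657044, -0.0948)–(1.785, 0, -0.0948)  len=0.7587
  (v2,v4,v5) [-+-] → (1.40567, 0.657044, -0.0948)–(0.8925, 1.5459, -0.0948)  len=1.0264
  (v2,v5,v0) [--+] → (2.58197, 0.231812, -0.0948)–(2.7158, 0, -0.0948)  len=0.2677
  (v0,v5,v3) [+-+] → (2.58197, 0.231812, -0.0948)–(1.3579, 2.352, -0.0948)  len=2.4482
  (v4,v7,v5) [++-] → (0.133833, 1.5459, -0.0948)–(0.8925, 1.5459, -0.0948)  len=0.7587
  (v5,v7,v8) [-+-] → (0.133833, 1.5459, -0.0948)–(-0.8925, 1.5459, -0.0948)  len=1.0263
  (v5,v8,v3) [--+] → (1.09024, 2.352, -0.0948)–(1.3579, 2.352, -0.0948)  len=0.2677
  (v3,v8,v6) [+-+] → (1.09024, 2.352, -0.0948)–(-1.3579, 2.352, -0.0948)  len=2.4481
  (v7,v10,v8) [++-] → (-1.27183, 0.888856, -0.0948)–(-0.8925, 1.5459, -0.0948)  len=0.7587
  (v8,v10,v11) [-+-] → (-1.27183, 0.888856, -0.0948)–(-1.785, 0, -0.0948)  len=1.0264
  (v8,v11,v6) [--+] → (-1.49173, 2.12019, -0.0948)–(-1.3579, 2.352, -0.0948)  len=0.2677
  (v6,v11,v9) [+-+] → (-1.49173, 2.12019, -0.0948)–(-2.7158, 0, -0.0948)  len=2.4482
  (v10,v13,v11) [++-] → (-1.40567, -0.657044, -0.0948)–(-1.785, 0, -0.0948)  len=0.7587
  (v11,v13,v14) [-+-] → (-1.40567, -0.657044, -0.0948)–(-0.8925, -1.5459, -0.0948)  len=1.0264
  (v11,v14,v9) [--+] → (-2.58197, -0.231812, -0.0948)–(-2.7158, 0, -0.0948)  len=0.2677
  (v9,v14,v12) [+-+] → (-2.58197, -0.231812, -0.0948)–(-1.3579, -2.352, -0.0948)  len=2.4482
  (v13,v16,v14) [++-] → (-0.133833, -1.5459, -0.0948)–(-0.8925, -1.5459, -0.0948)  len=0.7587
  (v14,v16,v17) [-+-] → (-0.133833, -1.5459, -0.0948)–(0.8925, -1.5459, -0.0948)  len=1.0263
  (v14,v17,v12) [--+] → (-1.09024, -2.352, -0.0948)–(-1.3579, -2.352, -0.0948)  len=0.2677
  (v12,v17,v15) [+-+] → (-1.09024, -2.352, -0.0948)–(1.3579, -2.352, -0.0948)  len=2.4481
  (v16,v1,v17) [++-] → (1.27183, -0.888856, -0.0948)–(0.8925, -1.5459, -0.0948)  len=0.7587
  (v17,v1,v2) [-+-] → (1.27183, -0.888856, -0.0948)–(1.785, 0, -0.0948)  len=1.0264
  (v17,v2,v15) [--+] → (1.49173, -2.12019, -0.0948)–(1.3579, -2.352, -0.0948)  len=0.2677
  (v15,v2,v0) [+-+] → (1.49173, -2.12019, -0.0948)–(2.7158, 0, -0.0948)  len=2.4482

Chained into 2 loop(s):
  loop 1: 12 segments, perimeter = 10.7102
  loop 2: 12 segments, perimeter = 16.2950
Total perimeter = 27.005


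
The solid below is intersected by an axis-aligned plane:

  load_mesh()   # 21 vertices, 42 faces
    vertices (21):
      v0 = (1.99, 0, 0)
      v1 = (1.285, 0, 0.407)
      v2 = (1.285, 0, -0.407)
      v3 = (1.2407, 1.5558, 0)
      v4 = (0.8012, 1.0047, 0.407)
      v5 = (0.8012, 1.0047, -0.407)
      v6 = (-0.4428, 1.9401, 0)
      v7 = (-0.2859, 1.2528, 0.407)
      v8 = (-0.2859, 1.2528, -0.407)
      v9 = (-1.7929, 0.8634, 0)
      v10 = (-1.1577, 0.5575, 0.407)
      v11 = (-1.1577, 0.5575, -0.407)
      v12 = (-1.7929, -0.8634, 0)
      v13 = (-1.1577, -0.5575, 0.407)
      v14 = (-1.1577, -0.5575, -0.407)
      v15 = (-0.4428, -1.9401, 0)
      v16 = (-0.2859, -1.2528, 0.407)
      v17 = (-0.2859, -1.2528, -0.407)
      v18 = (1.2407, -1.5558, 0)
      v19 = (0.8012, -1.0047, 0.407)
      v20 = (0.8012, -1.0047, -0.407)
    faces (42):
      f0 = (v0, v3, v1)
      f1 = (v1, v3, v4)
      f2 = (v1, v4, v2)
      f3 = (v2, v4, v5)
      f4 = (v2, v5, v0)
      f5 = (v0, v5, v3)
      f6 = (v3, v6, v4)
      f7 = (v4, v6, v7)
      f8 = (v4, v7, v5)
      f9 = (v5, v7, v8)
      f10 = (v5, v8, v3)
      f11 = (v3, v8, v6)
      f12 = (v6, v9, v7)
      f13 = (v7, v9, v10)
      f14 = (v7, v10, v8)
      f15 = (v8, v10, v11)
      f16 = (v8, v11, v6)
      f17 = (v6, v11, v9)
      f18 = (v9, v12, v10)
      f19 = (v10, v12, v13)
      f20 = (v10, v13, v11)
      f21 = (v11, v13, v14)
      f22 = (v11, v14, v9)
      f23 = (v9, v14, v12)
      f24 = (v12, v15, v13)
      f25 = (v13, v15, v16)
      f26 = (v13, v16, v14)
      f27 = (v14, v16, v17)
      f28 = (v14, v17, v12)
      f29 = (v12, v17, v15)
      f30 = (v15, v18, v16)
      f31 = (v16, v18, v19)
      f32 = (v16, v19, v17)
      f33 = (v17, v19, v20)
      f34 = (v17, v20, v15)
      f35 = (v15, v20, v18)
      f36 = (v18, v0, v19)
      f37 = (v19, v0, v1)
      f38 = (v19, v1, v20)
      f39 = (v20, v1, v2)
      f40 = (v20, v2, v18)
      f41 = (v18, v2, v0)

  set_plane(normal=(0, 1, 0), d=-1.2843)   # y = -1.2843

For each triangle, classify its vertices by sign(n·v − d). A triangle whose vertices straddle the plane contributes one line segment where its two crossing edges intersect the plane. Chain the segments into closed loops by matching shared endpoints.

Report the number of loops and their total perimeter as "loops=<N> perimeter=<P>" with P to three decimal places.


loops=1 perimeter=5.557

Straddling triangles (10 of 42):
  (v12,v15,v13) [+-+] → (-1.26512, -1.2843, 0)–(-0.781894, -1.2843, 0.19305)  len=0.5204
  (v13,v15,v16) [+-+] → (-0.781894, -1.2843, 0.19305)–(-0.293091, -1.2843, 0.388347)  len=0.5264
  (v12,v17,v15) [++-] → (-0.293091, -1.2843, -0.388347)–(-1.26512, -1.2843, 0)  len=1.0467
  (v15,v18,v16) [--+] → (-0.127194, -1.2843, 0.364688)–(-0.293091, -1.2843, 0.388347)  len=0.1676
  (v16,v18,v19) [+-+] → (-0.127194, -1.2843, 0.364688)–(1.02418, -1.2843, 0.200509)  len=1.1630
  (v17,v20,v15) [++-] → (0.429357, -1.2843, -0.285344)–(-0.293091, -1.2843, -0.388347)  len=0.7298
  (v15,v20,v18) [-+-] → (0.429357, -1.2843, -0.285344)–(1.02418, -1.2843, -0.200509)  len=0.6008
  (v18,v0,v19) [-++] → (1.37146, -1.2843, 0)–(1.02418, -1.2843, 0.200509)  len=0.4010
  (v20,v2,v18) [++-] → (1.24843, -1.2843, -0.0710249)–(1.02418, -1.2843, -0.200509)  len=0.2589
  (v18,v2,v0) [-++] → (1.24843, -1.2843, -0.0710249)–(1.37146, -1.2843, 0)  len=0.1421

Chained into 1 loop(s):
  loop 1: 10 segments, perimeter = 5.5567
Total perimeter = 5.557


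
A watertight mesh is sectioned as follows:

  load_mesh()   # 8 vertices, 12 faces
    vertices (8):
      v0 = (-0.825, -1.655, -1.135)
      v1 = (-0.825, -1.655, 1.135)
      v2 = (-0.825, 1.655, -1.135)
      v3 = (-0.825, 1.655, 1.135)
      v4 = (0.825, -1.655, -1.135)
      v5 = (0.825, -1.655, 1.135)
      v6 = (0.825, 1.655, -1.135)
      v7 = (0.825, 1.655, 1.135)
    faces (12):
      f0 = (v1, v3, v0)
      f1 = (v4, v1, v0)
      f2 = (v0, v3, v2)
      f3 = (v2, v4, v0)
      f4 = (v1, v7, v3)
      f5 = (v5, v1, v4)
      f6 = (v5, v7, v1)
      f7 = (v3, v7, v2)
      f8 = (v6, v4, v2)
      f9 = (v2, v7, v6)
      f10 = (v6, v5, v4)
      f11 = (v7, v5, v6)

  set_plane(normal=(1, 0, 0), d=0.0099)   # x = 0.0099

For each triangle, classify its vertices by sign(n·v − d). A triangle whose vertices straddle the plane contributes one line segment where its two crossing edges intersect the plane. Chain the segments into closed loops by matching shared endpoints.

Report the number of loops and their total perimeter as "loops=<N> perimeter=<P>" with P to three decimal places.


Straddling triangles (8 of 12):
  (v4,v1,v0) [+--] → (0.0099, -1.655, -0.01362)–(0.0099, -1.655, -1.135)  len=1.1214
  (v2,v4,v0) [-+-] → (0.0099, -0.01986, -1.135)–(0.0099, -1.655, -1.135)  len=1.6351
  (v1,v7,v3) [-+-] → (0.0099, 0.01986, 1.135)–(0.0099, 1.655, 1.135)  len=1.6351
  (v5,v1,v4) [+-+] → (0.0099, -1.655, 1.135)–(0.0099, -1.655, -0.01362)  len=1.1486
  (v5,v7,v1) [++-] → (0.0099, 0.01986, 1.135)–(0.0099, -1.655, 1.135)  len=1.6749
  (v3,v7,v2) [-+-] → (0.0099, 1.655, 1.135)–(0.0099, 1.655, 0.01362)  len=1.1214
  (v6,v4,v2) [++-] → (0.0099, -0.01986, -1.135)–(0.0099, 1.655, -1.135)  len=1.6749
  (v2,v7,v6) [-++] → (0.0099, 1.655, 0.01362)–(0.0099, 1.655, -1.135)  len=1.1486

Chained into 1 loop(s):
  loop 1: 8 segments, perimeter = 11.1600
Total perimeter = 11.160

loops=1 perimeter=11.160


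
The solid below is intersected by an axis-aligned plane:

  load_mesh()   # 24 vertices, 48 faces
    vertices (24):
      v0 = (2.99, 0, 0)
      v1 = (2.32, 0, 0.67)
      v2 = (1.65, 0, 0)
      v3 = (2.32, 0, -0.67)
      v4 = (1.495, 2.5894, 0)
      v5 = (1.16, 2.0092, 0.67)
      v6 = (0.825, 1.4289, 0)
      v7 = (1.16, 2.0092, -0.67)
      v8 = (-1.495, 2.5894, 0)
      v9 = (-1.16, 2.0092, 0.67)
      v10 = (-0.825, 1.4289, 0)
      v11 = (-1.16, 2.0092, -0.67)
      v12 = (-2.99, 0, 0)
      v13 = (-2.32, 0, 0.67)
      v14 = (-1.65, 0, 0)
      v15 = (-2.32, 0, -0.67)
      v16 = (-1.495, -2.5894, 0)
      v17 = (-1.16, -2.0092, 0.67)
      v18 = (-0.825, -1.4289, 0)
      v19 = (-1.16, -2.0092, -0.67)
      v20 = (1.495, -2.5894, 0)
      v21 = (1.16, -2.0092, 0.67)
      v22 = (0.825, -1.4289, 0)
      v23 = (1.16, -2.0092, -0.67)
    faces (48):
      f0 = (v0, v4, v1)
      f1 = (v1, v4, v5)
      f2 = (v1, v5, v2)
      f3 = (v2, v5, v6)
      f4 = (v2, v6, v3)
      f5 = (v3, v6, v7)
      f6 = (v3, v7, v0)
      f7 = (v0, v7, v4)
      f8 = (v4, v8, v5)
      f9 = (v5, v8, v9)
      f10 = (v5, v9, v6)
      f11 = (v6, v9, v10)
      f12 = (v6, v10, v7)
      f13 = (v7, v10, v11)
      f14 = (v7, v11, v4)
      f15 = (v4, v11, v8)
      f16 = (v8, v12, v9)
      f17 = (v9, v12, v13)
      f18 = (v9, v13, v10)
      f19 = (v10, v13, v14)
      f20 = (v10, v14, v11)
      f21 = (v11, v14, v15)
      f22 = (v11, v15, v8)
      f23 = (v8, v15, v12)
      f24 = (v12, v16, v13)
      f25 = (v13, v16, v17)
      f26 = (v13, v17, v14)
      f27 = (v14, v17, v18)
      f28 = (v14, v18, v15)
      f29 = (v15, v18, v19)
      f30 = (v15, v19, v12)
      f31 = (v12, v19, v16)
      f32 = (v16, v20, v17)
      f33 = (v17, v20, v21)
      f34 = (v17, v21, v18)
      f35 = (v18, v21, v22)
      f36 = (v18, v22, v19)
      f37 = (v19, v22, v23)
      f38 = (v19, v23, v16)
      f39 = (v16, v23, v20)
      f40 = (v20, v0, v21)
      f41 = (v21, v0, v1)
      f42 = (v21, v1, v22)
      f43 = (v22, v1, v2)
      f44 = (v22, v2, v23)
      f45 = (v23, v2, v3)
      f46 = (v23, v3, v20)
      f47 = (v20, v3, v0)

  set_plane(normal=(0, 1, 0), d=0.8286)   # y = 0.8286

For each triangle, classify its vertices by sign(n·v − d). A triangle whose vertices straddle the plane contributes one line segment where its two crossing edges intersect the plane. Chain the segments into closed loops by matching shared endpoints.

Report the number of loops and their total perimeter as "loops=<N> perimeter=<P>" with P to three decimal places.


Straddling triangles (16 of 48):
  (v0,v4,v1) [-+-] → (2.5116, 0.8286, 0)–(2.056, 0.8286, 0.455602)  len=0.6443
  (v1,v4,v5) [-++] → (2.056, 0.8286, 0.455602)–(1.84161, 0.8286, 0.67)  len=0.3032
  (v1,v5,v2) [-+-] → (1.84161, 0.8286, 0.67)–(1.44792, 0.8286, 0.27631)  len=0.5568
  (v2,v5,v6) [-++] → (1.44792, 0.8286, 0.27631)–(1.17159, 0.8286, 0)  len=0.3908
  (v2,v6,v3) [-+-] → (1.17159, 0.8286, 0)–(1.45307, 0.8286, -0.281476)  len=0.3981
  (v3,v6,v7) [-++] → (1.45307, 0.8286, -0.281476)–(1.84161, 0.8286, -0.67)  len=0.5495
  (v3,v7,v0) [-+-] → (1.84161, 0.8286, -0.67)–(2.2353, 0.8286, -0.27631)  len=0.5568
  (v0,v7,v4) [-++] → (2.2353, 0.8286, -0.27631)–(2.5116, 0.8286, 0)  len=0.3908
  (v8,v12,v9) [+-+] → (-2.5116, 0.8286, 0)–(-2.2353, 0.8286, 0.27631)  len=0.3908
  (v9,v12,v13) [+--] → (-2.2353, 0.8286, 0.27631)–(-1.84161, 0.8286, 0.67)  len=0.5568
  (v9,v13,v10) [+-+] → (-1.84161, 0.8286, 0.67)–(-1.45307, 0.8286, 0.281476)  len=0.5495
  (v10,v13,v14) [+--] → (-1.45307, 0.8286, 0.281476)–(-1.17159, 0.8286, 0)  len=0.3981
  (v10,v14,v11) [+-+] → (-1.17159, 0.8286, 0)–(-1.44792, 0.8286, -0.27631)  len=0.3908
  (v11,v14,v15) [+--] → (-1.44792, 0.8286, -0.27631)–(-1.84161, 0.8286, -0.67)  len=0.5568
  (v11,v15,v8) [+-+] → (-1.84161, 0.8286, -0.67)–(-2.056, 0.8286, -0.455602)  len=0.3032
  (v8,v15,v12) [+--] → (-2.056, 0.8286, -0.455602)–(-2.5116, 0.8286, 0)  len=0.6443

Chained into 2 loop(s):
  loop 1: 8 segments, perimeter = 3.7901
  loop 2: 8 segments, perimeter = 3.7901
Total perimeter = 7.580

loops=2 perimeter=7.580


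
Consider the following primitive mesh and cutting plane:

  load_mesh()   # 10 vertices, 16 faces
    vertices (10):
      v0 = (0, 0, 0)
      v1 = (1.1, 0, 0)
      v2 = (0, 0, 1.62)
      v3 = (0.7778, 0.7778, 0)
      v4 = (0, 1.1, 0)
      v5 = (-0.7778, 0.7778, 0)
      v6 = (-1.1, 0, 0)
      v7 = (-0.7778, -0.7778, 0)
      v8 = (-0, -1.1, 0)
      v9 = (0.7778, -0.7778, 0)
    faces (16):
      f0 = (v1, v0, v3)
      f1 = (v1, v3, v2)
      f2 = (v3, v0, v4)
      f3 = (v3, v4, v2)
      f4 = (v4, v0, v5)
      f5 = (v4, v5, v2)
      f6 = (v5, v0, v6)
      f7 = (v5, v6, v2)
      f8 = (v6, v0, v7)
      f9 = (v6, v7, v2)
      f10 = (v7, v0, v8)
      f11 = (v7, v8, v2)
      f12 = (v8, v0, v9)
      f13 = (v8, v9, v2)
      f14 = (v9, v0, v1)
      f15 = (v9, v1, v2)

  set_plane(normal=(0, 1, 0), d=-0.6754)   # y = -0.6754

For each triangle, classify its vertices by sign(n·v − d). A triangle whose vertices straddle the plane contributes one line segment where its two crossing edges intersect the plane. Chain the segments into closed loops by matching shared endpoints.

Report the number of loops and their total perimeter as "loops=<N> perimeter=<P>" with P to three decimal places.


Straddling triangles (8 of 16):
  (v6,v0,v7) [++-] → (-0.6754, -0.6754, 0)–(-0.820219, -0.6754, 0)  len=0.1448
  (v6,v7,v2) [+-+] → (-0.820219, -0.6754, 0)–(-0.6754, -0.6754, 0.213278)  len=0.2578
  (v7,v0,v8) [-+-] → (-0.6754, -0.6754, 0)–(0, -0.6754, 0)  len=0.6754
  (v7,v8,v2) [--+] → (0, -0.6754, 0.62532)–(-0.6754, -0.6754, 0.213278)  len=0.7912
  (v8,v0,v9) [-+-] → (0, -0.6754, 0)–(0.6754, -0.6754, 0)  len=0.6754
  (v8,v9,v2) [--+] → (0.6754, -0.6754, 0.213278)–(0, -0.6754, 0.62532)  len=0.7912
  (v9,v0,v1) [-++] → (0.6754, -0.6754, 0)–(0.820219, -0.6754, 0)  len=0.1448
  (v9,v1,v2) [-++] → (0.820219, -0.6754, 0)–(0.6754, -0.6754, 0.213278)  len=0.2578

Chained into 1 loop(s):
  loop 1: 8 segments, perimeter = 3.7384
Total perimeter = 3.738

loops=1 perimeter=3.738


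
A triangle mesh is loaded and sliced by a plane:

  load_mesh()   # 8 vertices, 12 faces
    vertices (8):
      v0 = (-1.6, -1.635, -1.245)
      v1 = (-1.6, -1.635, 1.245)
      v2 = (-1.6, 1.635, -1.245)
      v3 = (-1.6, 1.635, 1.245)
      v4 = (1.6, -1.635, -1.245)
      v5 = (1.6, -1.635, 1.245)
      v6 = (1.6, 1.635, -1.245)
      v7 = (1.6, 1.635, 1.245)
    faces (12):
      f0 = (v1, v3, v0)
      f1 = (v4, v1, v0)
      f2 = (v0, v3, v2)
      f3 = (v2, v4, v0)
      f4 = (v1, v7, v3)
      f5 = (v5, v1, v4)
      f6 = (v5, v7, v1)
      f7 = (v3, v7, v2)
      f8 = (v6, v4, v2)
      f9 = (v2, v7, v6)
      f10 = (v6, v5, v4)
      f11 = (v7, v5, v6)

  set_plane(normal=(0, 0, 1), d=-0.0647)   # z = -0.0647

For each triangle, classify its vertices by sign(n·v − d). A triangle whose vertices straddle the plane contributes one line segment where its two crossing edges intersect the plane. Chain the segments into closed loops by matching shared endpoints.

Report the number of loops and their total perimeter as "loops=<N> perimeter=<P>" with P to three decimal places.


Straddling triangles (8 of 12):
  (v1,v3,v0) [++-] → (-1.6, -0.0849675, -0.0647)–(-1.6, -1.635, -0.0647)  len=1.5500
  (v4,v1,v0) [-+-] → (0.0831486, -1.635, -0.0647)–(-1.6, -1.635, -0.0647)  len=1.6831
  (v0,v3,v2) [-+-] → (-1.6, -0.0849675, -0.0647)–(-1.6, 1.635, -0.0647)  len=1.7200
  (v5,v1,v4) [++-] → (0.0831486, -1.635, -0.0647)–(1.6, -1.635, -0.0647)  len=1.5169
  (v3,v7,v2) [++-] → (-0.0831486, 1.635, -0.0647)–(-1.6, 1.635, -0.0647)  len=1.5169
  (v2,v7,v6) [-+-] → (-0.0831486, 1.635, -0.0647)–(1.6, 1.635, -0.0647)  len=1.6831
  (v6,v5,v4) [-+-] → (1.6, 0.0849675, -0.0647)–(1.6, -1.635, -0.0647)  len=1.7200
  (v7,v5,v6) [++-] → (1.6, 0.0849675, -0.0647)–(1.6, 1.635, -0.0647)  len=1.5500

Chained into 1 loop(s):
  loop 1: 8 segments, perimeter = 12.9400
Total perimeter = 12.940

loops=1 perimeter=12.940


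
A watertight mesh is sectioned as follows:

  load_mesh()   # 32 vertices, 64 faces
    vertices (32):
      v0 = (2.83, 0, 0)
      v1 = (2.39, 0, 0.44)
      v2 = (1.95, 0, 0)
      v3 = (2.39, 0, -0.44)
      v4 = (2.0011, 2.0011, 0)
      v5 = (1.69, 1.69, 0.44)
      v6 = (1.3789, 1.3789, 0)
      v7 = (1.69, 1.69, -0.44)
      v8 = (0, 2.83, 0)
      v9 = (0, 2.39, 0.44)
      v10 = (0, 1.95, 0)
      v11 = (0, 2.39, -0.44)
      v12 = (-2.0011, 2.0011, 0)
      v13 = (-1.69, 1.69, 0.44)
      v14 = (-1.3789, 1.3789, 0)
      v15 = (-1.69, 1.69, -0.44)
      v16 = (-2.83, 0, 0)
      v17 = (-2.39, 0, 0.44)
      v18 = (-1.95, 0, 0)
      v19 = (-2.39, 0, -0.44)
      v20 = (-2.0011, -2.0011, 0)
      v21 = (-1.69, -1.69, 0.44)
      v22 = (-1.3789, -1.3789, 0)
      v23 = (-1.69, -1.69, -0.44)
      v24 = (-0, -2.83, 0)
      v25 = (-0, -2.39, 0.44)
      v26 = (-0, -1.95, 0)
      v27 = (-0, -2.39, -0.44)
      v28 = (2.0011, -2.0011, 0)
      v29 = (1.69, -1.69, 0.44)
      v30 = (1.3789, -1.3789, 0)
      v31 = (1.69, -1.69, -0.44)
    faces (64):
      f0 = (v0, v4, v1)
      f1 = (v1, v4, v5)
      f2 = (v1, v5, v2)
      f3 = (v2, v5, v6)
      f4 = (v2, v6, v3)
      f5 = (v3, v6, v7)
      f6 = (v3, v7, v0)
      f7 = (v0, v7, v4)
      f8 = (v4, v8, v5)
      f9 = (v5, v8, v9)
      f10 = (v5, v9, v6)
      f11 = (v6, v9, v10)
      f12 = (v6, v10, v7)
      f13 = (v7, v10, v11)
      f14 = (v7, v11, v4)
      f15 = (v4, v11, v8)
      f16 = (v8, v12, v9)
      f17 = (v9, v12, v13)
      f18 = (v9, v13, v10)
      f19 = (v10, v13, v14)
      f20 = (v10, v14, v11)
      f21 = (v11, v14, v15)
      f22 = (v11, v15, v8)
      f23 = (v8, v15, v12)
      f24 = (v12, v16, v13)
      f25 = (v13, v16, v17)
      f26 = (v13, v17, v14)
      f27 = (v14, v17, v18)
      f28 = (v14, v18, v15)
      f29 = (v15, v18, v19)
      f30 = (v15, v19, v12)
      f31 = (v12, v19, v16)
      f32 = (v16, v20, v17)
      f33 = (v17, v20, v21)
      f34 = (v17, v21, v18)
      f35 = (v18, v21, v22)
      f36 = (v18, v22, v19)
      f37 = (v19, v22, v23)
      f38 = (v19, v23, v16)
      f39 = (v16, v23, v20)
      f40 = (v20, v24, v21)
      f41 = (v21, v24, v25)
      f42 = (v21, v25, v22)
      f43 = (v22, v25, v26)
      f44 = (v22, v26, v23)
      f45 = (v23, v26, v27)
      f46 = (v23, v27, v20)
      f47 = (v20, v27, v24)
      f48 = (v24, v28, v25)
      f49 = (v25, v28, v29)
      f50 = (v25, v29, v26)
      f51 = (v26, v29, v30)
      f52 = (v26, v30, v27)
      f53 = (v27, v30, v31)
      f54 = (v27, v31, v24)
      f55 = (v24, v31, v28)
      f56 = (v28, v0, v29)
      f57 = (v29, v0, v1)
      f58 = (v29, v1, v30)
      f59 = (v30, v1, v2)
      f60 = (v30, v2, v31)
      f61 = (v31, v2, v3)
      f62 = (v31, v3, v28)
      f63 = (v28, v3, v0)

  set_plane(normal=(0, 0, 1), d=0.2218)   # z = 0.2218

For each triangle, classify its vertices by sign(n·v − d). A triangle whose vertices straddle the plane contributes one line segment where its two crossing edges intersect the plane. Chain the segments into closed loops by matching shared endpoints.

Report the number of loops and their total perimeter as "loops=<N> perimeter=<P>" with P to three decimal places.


Straddling triangles (32 of 64):
  (v0,v4,v1) [--+] → (2.19714, 0.992364, 0.2218)–(2.6082, 0, 0.2218)  len=1.0741
  (v1,v4,v5) [+-+] → (2.19714, 0.992364, 0.2218)–(1.84428, 1.84428, 0.2218)  len=0.9221
  (v1,v5,v2) [++-] → (1.81894, 0.851914, 0.2218)–(2.1718, 0, 0.2218)  len=0.9221
  (v2,v5,v6) [-+-] → (1.81894, 0.851914, 0.2218)–(1.53572, 1.53572, 0.2218)  len=0.7401
  (v4,v8,v5) [--+] → (0.851914, 2.25534, 0.2218)–(1.84428, 1.84428, 0.2218)  len=1.0741
  (v5,v8,v9) [+-+] → (0.851914, 2.25534, 0.2218)–(0, 2.6082, 0.2218)  len=0.9221
  (v5,v9,v6) [++-] → (0.683809, 1.88859, 0.2218)–(1.53572, 1.53572, 0.2218)  len=0.9221
  (v6,v9,v10) [-+-] → (0.683809, 1.88859, 0.2218)–(0, 2.1718, 0.2218)  len=0.7401
  (v8,v12,v9) [--+] → (-0.992364, 2.19714, 0.2218)–(0, 2.6082, 0.2218)  len=1.0741
  (v9,v12,v13) [+-+] → (-0.992364, 2.19714, 0.2218)–(-1.84428, 1.84428, 0.2218)  len=0.9221
  (v9,v13,v10) [++-] → (-0.851914, 1.81894, 0.2218)–(0, 2.1718, 0.2218)  len=0.9221
  (v10,v13,v14) [-+-] → (-0.851914, 1.81894, 0.2218)–(-1.53572, 1.53572, 0.2218)  len=0.7401
  (v12,v16,v13) [--+] → (-2.25534, 0.851914, 0.2218)–(-1.84428, 1.84428, 0.2218)  len=1.0741
  (v13,v16,v17) [+-+] → (-2.25534, 0.851914, 0.2218)–(-2.6082, 0, 0.2218)  len=0.9221
  (v13,v17,v14) [++-] → (-1.88859, 0.683809, 0.2218)–(-1.53572, 1.53572, 0.2218)  len=0.9221
  (v14,v17,v18) [-+-] → (-1.88859, 0.683809, 0.2218)–(-2.1718, 0, 0.2218)  len=0.7401
  (v16,v20,v17) [--+] → (-2.19714, -0.992364, 0.2218)–(-2.6082, 0, 0.2218)  len=1.0741
  (v17,v20,v21) [+-+] → (-2.19714, -0.992364, 0.2218)–(-1.84428, -1.84428, 0.2218)  len=0.9221
  (v17,v21,v18) [++-] → (-1.81894, -0.851914, 0.2218)–(-2.1718, 0, 0.2218)  len=0.9221
  (v18,v21,v22) [-+-] → (-1.81894, -0.851914, 0.2218)–(-1.53572, -1.53572, 0.2218)  len=0.7401
  (v20,v24,v21) [--+] → (-0.851914, -2.25534, 0.2218)–(-1.84428, -1.84428, 0.2218)  len=1.0741
  (v21,v24,v25) [+-+] → (-0.851914, -2.25534, 0.2218)–(0, -2.6082, 0.2218)  len=0.9221
  (v21,v25,v22) [++-] → (-0.683809, -1.88859, 0.2218)–(-1.53572, -1.53572, 0.2218)  len=0.9221
  (v22,v25,v26) [-+-] → (-0.683809, -1.88859, 0.2218)–(0, -2.1718, 0.2218)  len=0.7401
  (v24,v28,v25) [--+] → (0.992364, -2.19714, 0.2218)–(0, -2.6082, 0.2218)  len=1.0741
  (v25,v28,v29) [+-+] → (0.992364, -2.19714, 0.2218)–(1.84428, -1.84428, 0.2218)  len=0.9221
  (v25,v29,v26) [++-] → (0.851914, -1.81894, 0.2218)–(0, -2.1718, 0.2218)  len=0.9221
  (v26,v29,v30) [-+-] → (0.851914, -1.81894, 0.2218)–(1.53572, -1.53572, 0.2218)  len=0.7401
  (v28,v0,v29) [--+] → (2.25534, -0.851914, 0.2218)–(1.84428, -1.84428, 0.2218)  len=1.0741
  (v29,v0,v1) [+-+] → (2.25534, -0.851914, 0.2218)–(2.6082, 0, 0.2218)  len=0.9221
  (v29,v1,v30) [++-] → (1.88859, -0.683809, 0.2218)–(1.53572, -1.53572, 0.2218)  len=0.9221
  (v30,v1,v2) [-+-] → (1.88859, -0.683809, 0.2218)–(2.1718, 0, 0.2218)  len=0.7401

Chained into 2 loop(s):
  loop 1: 16 segments, perimeter = 15.9698
  loop 2: 16 segments, perimeter = 13.2979
Total perimeter = 29.268

loops=2 perimeter=29.268


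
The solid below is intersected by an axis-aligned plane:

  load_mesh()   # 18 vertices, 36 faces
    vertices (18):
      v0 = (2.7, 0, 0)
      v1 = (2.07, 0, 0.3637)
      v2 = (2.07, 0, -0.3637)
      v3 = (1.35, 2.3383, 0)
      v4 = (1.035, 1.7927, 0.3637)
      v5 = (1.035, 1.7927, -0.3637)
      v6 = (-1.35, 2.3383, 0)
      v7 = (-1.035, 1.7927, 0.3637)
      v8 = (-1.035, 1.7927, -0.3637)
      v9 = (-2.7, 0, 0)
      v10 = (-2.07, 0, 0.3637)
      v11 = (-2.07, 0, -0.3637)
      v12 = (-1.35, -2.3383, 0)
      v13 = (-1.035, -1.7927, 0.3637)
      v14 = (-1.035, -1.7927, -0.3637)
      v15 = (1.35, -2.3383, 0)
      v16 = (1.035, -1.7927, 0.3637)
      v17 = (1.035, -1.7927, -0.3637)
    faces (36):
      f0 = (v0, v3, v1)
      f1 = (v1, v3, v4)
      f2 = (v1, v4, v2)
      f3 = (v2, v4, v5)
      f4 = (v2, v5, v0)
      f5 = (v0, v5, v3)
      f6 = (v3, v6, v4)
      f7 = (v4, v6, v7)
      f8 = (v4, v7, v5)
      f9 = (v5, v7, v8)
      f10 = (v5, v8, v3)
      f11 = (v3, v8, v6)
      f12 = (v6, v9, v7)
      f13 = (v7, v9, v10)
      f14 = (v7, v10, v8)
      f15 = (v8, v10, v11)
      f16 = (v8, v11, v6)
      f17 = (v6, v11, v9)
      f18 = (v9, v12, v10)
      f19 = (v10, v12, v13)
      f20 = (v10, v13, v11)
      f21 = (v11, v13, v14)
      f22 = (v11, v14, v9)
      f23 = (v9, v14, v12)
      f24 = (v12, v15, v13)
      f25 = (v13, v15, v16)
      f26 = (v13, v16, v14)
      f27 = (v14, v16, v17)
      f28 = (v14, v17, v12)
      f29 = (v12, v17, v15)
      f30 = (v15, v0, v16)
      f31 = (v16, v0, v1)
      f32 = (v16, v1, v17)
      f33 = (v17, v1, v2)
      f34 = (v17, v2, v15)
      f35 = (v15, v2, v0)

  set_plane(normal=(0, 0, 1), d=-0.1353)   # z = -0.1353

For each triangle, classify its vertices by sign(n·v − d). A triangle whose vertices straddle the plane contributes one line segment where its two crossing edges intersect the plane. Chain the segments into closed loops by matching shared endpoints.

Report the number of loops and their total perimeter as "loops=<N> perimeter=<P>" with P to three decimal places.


loops=2 perimeter=27.214

Straddling triangles (24 of 36):
  (v1,v4,v2) [++-] → (1.74502, 0.562899, -0.1353)–(2.07, 0, -0.1353)  len=0.6500
  (v2,v4,v5) [-+-] → (1.74502, 0.562899, -0.1353)–(1.035, 1.7927, -0.1353)  len=1.4200
  (v2,v5,v0) [--+] → (2.0806, 0.666902, -0.1353)–(2.46563, 0, -0.1353)  len=0.7701
  (v0,v5,v3) [+-+] → (2.0806, 0.666902, -0.1353)–(1.23282, 2.13533, -0.1353)  len=1.6956
  (v4,v7,v5) [++-] → (0.38503, 1.7927, -0.1353)–(1.035, 1.7927, -0.1353)  len=0.6500
  (v5,v7,v8) [-+-] → (0.38503, 1.7927, -0.1353)–(-1.035, 1.7927, -0.1353)  len=1.4200
  (v5,v8,v3) [--+] → (0.462756, 2.13533, -0.1353)–(1.23282, 2.13533, -0.1353)  len=0.7701
  (v3,v8,v6) [+-+] → (0.462756, 2.13533, -0.1353)–(-1.23282, 2.13533, -0.1353)  len=1.6956
  (v7,v10,v8) [++-] → (-1.35998, 1.2298, -0.1353)–(-1.035, 1.7927, -0.1353)  len=0.6500
  (v8,v10,v11) [-+-] → (-1.35998, 1.2298, -0.1353)–(-2.07, 0, -0.1353)  len=1.4200
  (v8,v11,v6) [--+] → (-1.61785, 1.46843, -0.1353)–(-1.23282, 2.13533, -0.1353)  len=0.7701
  (v6,v11,v9) [+-+] → (-1.61785, 1.46843, -0.1353)–(-2.46563, 0, -0.1353)  len=1.6956
  (v10,v13,v11) [++-] → (-1.74502, -0.562899, -0.1353)–(-2.07, 0, -0.1353)  len=0.6500
  (v11,v13,v14) [-+-] → (-1.74502, -0.562899, -0.1353)–(-1.035, -1.7927, -0.1353)  len=1.4200
  (v11,v14,v9) [--+] → (-2.0806, -0.666902, -0.1353)–(-2.46563, 0, -0.1353)  len=0.7701
  (v9,v14,v12) [+-+] → (-2.0806, -0.666902, -0.1353)–(-1.23282, -2.13533, -0.1353)  len=1.6956
  (v13,v16,v14) [++-] → (-0.38503, -1.7927, -0.1353)–(-1.035, -1.7927, -0.1353)  len=0.6500
  (v14,v16,v17) [-+-] → (-0.38503, -1.7927, -0.1353)–(1.035, -1.7927, -0.1353)  len=1.4200
  (v14,v17,v12) [--+] → (-0.462756, -2.13533, -0.1353)–(-1.23282, -2.13533, -0.1353)  len=0.7701
  (v12,v17,v15) [+-+] → (-0.462756, -2.13533, -0.1353)–(1.23282, -2.13533, -0.1353)  len=1.6956
  (v16,v1,v17) [++-] → (1.35998, -1.2298, -0.1353)–(1.035, -1.7927, -0.1353)  len=0.6500
  (v17,v1,v2) [-+-] → (1.35998, -1.2298, -0.1353)–(2.07, 0, -0.1353)  len=1.4200
  (v17,v2,v15) [--+] → (1.61785, -1.46843, -0.1353)–(1.23282, -2.13533, -0.1353)  len=0.7701
  (v15,v2,v0) [+-+] → (1.61785, -1.46843, -0.1353)–(2.46563, 0, -0.1353)  len=1.6956

Chained into 2 loop(s):
  loop 1: 12 segments, perimeter = 12.4201
  loop 2: 12 segments, perimeter = 14.7939
Total perimeter = 27.214
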